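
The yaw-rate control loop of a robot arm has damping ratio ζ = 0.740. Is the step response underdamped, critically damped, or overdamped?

Since ζ = 0.740 < 1, the system is underdamped.

underdamped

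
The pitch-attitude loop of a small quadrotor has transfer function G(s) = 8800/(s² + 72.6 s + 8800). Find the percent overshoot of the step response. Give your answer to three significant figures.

ω_n = √8800 = 93.8 rad/s; ζ = 72.6/(2·93.8) = 0.387.
%OS = 100·exp(−πζ/√(1−ζ²)) = 26.8%.

%OS ≈ 26.8%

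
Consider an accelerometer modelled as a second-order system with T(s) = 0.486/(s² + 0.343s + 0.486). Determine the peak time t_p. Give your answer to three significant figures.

Comparing the denominator to s² + 2ζω_n s + ω_n²: ω_n = √0.486 = 0.697 rad/s, and 2ζω_n = 0.343 so ζ = 0.343/(2·0.697) = 0.246.
The damped frequency ω_d = ω_n√(1−ζ²) = 0.676 rad/s. Then t_p = π/ω_d = 4.65 s.

t_p ≈ 4.65 s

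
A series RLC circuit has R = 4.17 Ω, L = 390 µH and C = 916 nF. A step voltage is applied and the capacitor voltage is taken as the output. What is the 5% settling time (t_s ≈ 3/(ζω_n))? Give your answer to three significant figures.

t_s ≈ 0.000561 s

For a series RLC circuit (capacitor voltage as output), ω_n = 1/√(LC) = 1/√(390 µH · 916 nF) = 52900 rad/s.
ζ = (R/2)·√(C/L) = (4.17/2)·√(916 nF/390 µH) = 0.101.
t_s ≈ 3/(ζω_n) = 0.000561 s.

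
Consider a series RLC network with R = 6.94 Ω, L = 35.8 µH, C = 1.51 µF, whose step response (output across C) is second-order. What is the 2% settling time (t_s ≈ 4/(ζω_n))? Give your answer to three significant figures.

t_s ≈ 0.0000413 s

For a series RLC circuit (capacitor voltage as output), ω_n = 1/√(LC) = 1/√(35.8 µH · 1.51 µF) = 136000 rad/s.
ζ = (R/2)·√(C/L) = (6.94/2)·√(1.51 µF/35.8 µH) = 0.713.
t_s ≈ 4/(ζω_n) = 0.0000413 s.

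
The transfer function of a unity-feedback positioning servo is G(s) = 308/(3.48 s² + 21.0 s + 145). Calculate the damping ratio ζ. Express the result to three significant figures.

Dividing through by 3.48: denominator becomes s² + 6.034 s + 41.67.
So ω_n = √41.67 = 6.45 rad/s and ζ = 6.034/(2·6.45) = 0.467.

ζ ≈ 0.467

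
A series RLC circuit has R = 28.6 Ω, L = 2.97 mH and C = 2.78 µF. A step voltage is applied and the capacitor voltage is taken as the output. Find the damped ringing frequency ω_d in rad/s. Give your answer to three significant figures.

ω_d ≈ 9900 rad/s

For a series RLC circuit (capacitor voltage as output), ω_n = 1/√(LC) = 1/√(2.97 mH · 2.78 µF) = 11000 rad/s.
ζ = (R/2)·√(C/L) = (28.6/2)·√(2.78 µF/2.97 mH) = 0.438.
ω_d = 11000·√(1 − 0.438²) = 9900 rad/s.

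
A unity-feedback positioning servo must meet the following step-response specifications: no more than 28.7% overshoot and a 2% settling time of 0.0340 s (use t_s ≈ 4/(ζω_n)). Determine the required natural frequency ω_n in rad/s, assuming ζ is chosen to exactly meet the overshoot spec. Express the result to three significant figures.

From %OS = 100·exp(−πζ/√(1−ζ²)), invert to get ζ = −ln(OS)/√(π² + ln²(OS)) with OS = 0.287.
−ln 0.287 = 1.248, so ζ = 1.248/√(π² + 1.558) = 0.369.
From t_s ≈ 4/(ζω_n): ω_n = 4/(ζ·t_s) = 4/(0.369·0.0340) = 319 rad/s.

ω_n ≈ 319 rad/s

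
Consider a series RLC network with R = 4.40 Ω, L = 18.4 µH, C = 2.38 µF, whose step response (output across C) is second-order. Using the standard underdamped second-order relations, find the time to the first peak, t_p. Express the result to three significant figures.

For a series RLC circuit (capacitor voltage as output), ω_n = 1/√(LC) = 1/√(18.4 µH · 2.38 µF) = 151000 rad/s.
ζ = (R/2)·√(C/L) = (4.40/2)·√(2.38 µF/18.4 µH) = 0.791.
ω_d = 151000·√(1 − 0.791²) = 92400 rad/s. t_p = π/ω_d = 0.0000340 s.

t_p ≈ 0.0000340 s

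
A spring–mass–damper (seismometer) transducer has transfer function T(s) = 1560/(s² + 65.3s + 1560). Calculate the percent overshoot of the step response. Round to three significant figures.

%OS ≈ 0.990%

ω_n = √1560 = 39.5 rad/s; ζ = 65.3/(2·39.5) = 0.827.
%OS = 100 e^{−πζ/√(1−ζ²)} with ζ = 0.827 gives 0.990%.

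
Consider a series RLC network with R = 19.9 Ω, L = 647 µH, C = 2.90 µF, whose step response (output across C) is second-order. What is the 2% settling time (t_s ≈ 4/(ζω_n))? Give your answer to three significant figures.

t_s ≈ 0.000260 s

For a series RLC circuit (capacitor voltage as output), ω_n = 1/√(LC) = 1/√(647 µH · 2.90 µF) = 23100 rad/s.
ζ = (R/2)·√(C/L) = (19.9/2)·√(2.90 µF/647 µH) = 0.666.
t_s ≈ 4/(ζω_n) = 0.000260 s.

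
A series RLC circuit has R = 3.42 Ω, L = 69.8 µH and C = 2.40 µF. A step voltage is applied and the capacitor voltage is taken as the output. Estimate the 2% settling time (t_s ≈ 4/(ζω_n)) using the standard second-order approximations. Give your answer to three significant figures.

t_s ≈ 0.000163 s

For a series RLC circuit (capacitor voltage as output), ω_n = 1/√(LC) = 1/√(69.8 µH · 2.40 µF) = 77300 rad/s.
ζ = (R/2)·√(C/L) = (3.42/2)·√(2.40 µF/69.8 µH) = 0.317.
t_s ≈ 4/(ζω_n) = 0.000163 s.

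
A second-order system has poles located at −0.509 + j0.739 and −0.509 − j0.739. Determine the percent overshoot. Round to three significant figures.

The poles are at −σ ± jω_d with σ = 0.509 and ω_d = 0.739, so ω_n = √(σ²+ω_d²) = 0.897 rad/s and ζ = σ/ω_n = 0.567.
%OS = 100 e^{−πζ/√(1−ζ²)} with ζ = 0.567 gives 11.5%.

%OS ≈ 11.5%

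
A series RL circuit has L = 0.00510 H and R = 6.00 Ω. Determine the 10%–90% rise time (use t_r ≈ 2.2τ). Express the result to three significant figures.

t_r ≈ 0.00187 s

τ = L/R = 0.00510/6.00 = 0.000850 s.
t_r ≈ 2.2τ = 0.00187 s.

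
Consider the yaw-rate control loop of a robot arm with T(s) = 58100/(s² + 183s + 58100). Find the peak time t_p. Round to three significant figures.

t_p ≈ 0.0141 s

Comparing the denominator to s² + 2ζω_n s + ω_n²: ω_n = √58100 = 241 rad/s, and 2ζω_n = 183 so ζ = 183/(2·241) = 0.380.
ω_d = ω_n√(1−ζ²) = 223 rad/s. Then t_p = π/ω_d = 0.0141 s.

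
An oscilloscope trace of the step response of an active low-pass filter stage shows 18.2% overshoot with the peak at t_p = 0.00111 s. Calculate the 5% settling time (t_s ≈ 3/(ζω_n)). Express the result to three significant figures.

t_s ≈ 0.00195 s

ζ from %OS: ζ = |ln 0.182|/√(π²+ln²0.182) = 0.477.
t_p = π/ω_d ⇒ ω_d = 2830 rad/s; then ω_n = ω_d/√(1−ζ²) = 3220 rad/s.
t_s ≈ 3/(ζω_n) = 3/(0.477·3220) = 0.00195 s.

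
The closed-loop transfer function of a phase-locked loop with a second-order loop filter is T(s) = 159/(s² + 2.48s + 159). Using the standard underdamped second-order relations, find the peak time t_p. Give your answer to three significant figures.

Matching coefficients with s² + 2ζω_n s + ω_n² gives ω_n² = 159 ⇒ ω_n = 12.6 rad/s, and ζ = 2.48/(2ω_n) = 0.0983.
ω_d = 12.6·√(1 − 0.0983²) = 12.5 rad/s. Then t_p = π/ω_d = 0.250 s.

t_p ≈ 0.250 s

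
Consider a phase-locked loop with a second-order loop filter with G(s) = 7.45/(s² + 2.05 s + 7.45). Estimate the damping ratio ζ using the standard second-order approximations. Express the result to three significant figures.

ζ ≈ 0.376

Comparing the denominator to s² + 2ζω_n s + ω_n²: ω_n = √7.45 = 2.73 rad/s, and 2ζω_n = 2.05 so ζ = 2.05/(2·2.73) = 0.376.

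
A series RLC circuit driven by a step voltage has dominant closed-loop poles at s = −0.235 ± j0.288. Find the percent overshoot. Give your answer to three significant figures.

With σ = 0.235, ω_d = 0.288: ω_n = √(σ²+ω_d²) = 0.372 rad/s, ζ = σ/ω_n = 0.632.
%OS = 100·exp(−πζ/√(1−ζ²)) = 7.70%.

%OS ≈ 7.70%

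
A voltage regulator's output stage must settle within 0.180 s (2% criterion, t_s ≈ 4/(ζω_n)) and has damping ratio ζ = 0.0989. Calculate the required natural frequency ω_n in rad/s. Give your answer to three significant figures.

ω_n ≈ 225 rad/s

Rearranging t_s ≈ 4/(ζω_n) gives ω_n = 4/(ζ·t_s) = 4/(0.0989 × 0.180) = 225 rad/s.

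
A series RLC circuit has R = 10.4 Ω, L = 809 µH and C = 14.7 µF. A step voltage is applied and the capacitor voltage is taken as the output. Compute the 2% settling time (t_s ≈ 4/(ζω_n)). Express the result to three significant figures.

t_s ≈ 0.000622 s

For a series RLC circuit (capacitor voltage as output), ω_n = 1/√(LC) = 1/√(809 µH · 14.7 µF) = 9170 rad/s.
ζ = (R/2)·√(C/L) = (10.4/2)·√(14.7 µF/809 µH) = 0.701.
t_s ≈ 4/(ζω_n) = 0.000622 s.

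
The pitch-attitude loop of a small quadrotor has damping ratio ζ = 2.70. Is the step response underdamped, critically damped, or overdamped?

overdamped

Since ζ = 2.70 > 1, the system is overdamped.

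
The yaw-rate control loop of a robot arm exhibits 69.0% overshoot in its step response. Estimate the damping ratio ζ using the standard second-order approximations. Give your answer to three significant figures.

ζ ≈ 0.117

Inverting the overshoot relation: ζ = |ln 0.690|/√(π² + ln²0.690) = 0.117.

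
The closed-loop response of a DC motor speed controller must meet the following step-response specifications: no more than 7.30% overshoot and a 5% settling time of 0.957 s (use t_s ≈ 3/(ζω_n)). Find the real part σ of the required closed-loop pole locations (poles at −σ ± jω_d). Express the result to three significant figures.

σ ≈ 3.13

The settling-time spec alone fixes σ = ζω_n = 3/t_s = 3/0.957 = 3.13.
(Overshoot then fixes ζ = 0.640 and hence ω_d = σ·√(1−ζ²)/ζ = 3.76 rad/s.)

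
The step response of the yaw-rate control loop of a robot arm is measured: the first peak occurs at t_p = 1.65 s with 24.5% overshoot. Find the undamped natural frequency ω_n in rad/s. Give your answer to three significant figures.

ω_n ≈ 2.09 rad/s

ζ from %OS: ζ = |ln 0.245|/√(π²+ln²0.245) = 0.409.
t_p = π/ω_d ⇒ ω_d = 1.90 rad/s; then ω_n = ω_d/√(1−ζ²) = 2.09 rad/s.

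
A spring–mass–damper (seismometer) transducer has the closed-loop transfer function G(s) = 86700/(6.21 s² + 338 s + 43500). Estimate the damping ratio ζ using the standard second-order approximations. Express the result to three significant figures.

ζ ≈ 0.325

Dividing through by 6.21: denominator becomes s² + 54.43 s + 7005.
So ω_n = √7005 = 83.7 rad/s and ζ = 54.43/(2·83.7) = 0.325.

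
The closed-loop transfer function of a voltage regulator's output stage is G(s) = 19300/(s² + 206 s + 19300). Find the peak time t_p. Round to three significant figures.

Matching coefficients with s² + 2ζω_n s + ω_n² gives ω_n² = 19300 ⇒ ω_n = 139 rad/s, and ζ = 206/(2ω_n) = 0.741.
ω_d = ω_n√(1−ζ²) = 93.2 rad/s. Then t_p = π/ω_d = 0.0337 s.

t_p ≈ 0.0337 s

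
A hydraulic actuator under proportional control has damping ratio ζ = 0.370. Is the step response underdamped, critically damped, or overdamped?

underdamped

Since ζ = 0.370 < 1, the system is underdamped.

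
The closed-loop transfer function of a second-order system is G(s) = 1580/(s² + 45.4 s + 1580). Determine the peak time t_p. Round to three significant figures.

t_p ≈ 0.0963 s

Matching coefficients with s² + 2ζω_n s + ω_n² gives ω_n² = 1580 ⇒ ω_n = 39.7 rad/s, and ζ = 45.4/(2ω_n) = 0.571.
ω_d = 39.7·√(1 − 0.571²) = 32.6 rad/s. Then t_p = π/ω_d = 0.0963 s.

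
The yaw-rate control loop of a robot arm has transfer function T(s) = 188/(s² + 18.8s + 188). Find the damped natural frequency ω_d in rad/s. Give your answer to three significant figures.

Matching coefficients with s² + 2ζω_n s + ω_n² gives ω_n² = 188 ⇒ ω_n = 13.7 rad/s, and ζ = 18.8/(2ω_n) = 0.686.
The damped frequency ω_d = ω_n√(1−ζ²) = 9.98 rad/s.

ω_d ≈ 9.98 rad/s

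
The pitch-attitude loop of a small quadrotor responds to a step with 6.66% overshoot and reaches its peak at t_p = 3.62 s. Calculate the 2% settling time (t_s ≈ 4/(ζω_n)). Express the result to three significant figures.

From the overshoot, ζ = −ln(OS)/√(π²+ln²(OS)) = 0.653.
t_p = π/ω_d ⇒ ω_d = 0.868 rad/s; then ω_n = ω_d/√(1−ζ²) = 1.15 rad/s.
t_s ≈ 4/(ζω_n) = 4/(0.653·1.15) = 5.35 s.

t_s ≈ 5.35 s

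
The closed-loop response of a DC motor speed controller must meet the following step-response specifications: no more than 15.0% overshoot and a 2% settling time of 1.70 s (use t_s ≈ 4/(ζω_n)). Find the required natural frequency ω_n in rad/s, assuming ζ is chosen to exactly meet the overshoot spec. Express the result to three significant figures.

Inverting the overshoot relation: ζ = |ln 0.150|/√(π² + ln²0.150) = 0.517.
Then ω_n = 4/(ζ t_s) = 4/(0.517 × 1.70) = 4.55 rad/s.

ω_n ≈ 4.55 rad/s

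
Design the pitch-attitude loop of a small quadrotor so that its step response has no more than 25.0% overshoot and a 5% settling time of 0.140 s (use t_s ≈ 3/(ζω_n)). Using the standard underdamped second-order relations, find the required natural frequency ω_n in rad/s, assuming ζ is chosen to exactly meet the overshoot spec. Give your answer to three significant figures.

Inverting the overshoot relation: ζ = |ln 0.250|/√(π² + ln²0.250) = 0.404.
From t_s ≈ 3/(ζω_n): ω_n = 3/(ζ·t_s) = 3/(0.404·0.140) = 53.1 rad/s.

ω_n ≈ 53.1 rad/s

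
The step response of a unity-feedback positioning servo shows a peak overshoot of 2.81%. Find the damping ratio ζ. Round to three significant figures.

Inverting the overshoot relation: ζ = |ln 0.0281|/√(π² + ln²0.0281) = 0.751.

ζ ≈ 0.751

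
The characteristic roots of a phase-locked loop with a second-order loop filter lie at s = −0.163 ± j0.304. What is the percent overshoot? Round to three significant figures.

%OS ≈ 18.6%

|pole| = ω_n = √(0.163² + 0.304²) = 0.345 rad/s; ζ = cos θ = σ/ω_n = 0.473.
%OS = 100 e^{−πζ/√(1−ζ²)} with ζ = 0.473 gives 18.6%.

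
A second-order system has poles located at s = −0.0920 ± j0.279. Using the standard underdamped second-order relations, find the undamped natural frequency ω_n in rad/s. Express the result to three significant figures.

ω_n ≈ 0.294 rad/s

The poles are at −σ ± jω_d with σ = 0.0920 and ω_d = 0.279, so ω_n = √(σ²+ω_d²) = 0.294 rad/s and ζ = σ/ω_n = 0.313.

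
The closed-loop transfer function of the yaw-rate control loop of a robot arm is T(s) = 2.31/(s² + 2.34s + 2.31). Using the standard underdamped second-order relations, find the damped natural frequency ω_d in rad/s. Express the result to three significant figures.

ω_d ≈ 0.970 rad/s

Comparing the denominator to s² + 2ζω_n s + ω_n²: ω_n = √2.31 = 1.52 rad/s, and 2ζω_n = 2.34 so ζ = 2.34/(2·1.52) = 0.770.
The damped frequency ω_d = ω_n√(1−ζ²) = 0.970 rad/s.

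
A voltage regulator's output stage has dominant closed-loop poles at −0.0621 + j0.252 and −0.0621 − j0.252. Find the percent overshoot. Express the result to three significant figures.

|pole| = ω_n = √(0.0621² + 0.252²) = 0.260 rad/s; ζ = cos θ = σ/ω_n = 0.239.
Overshoot: exp(−π·0.239/√(1−0.239²)) = 0.461, i.e. 46.1%.

%OS ≈ 46.1%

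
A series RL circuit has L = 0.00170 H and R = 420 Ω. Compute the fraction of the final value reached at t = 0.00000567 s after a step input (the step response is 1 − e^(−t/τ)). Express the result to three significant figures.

τ = L/R = 0.00170/420 = 0.00000405 s.
y(t)/y_∞ = 1 − e^(−t/τ) = 1 − e^(−0.00000567/0.00000405) = 1 − e^(−1.40) = 0.754.

y/y_∞ ≈ 0.754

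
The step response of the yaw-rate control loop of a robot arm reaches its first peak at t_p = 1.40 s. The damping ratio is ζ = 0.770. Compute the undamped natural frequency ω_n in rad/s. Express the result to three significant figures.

Peak time t_p = π/ω_d, so ω_d = π/t_p = π/1.40 = 2.24 rad/s.
ω_n = ω_d/√(1−ζ²) = 2.24/√0.407 = 3.52 rad/s.

ω_n ≈ 3.52 rad/s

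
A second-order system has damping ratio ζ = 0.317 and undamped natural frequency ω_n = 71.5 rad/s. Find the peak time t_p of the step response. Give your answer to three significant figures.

The damped frequency is ω_d = ω_n√(1−ζ²) = 71.5·√(1−0.100) = 67.8 rad/s.
Peak time t_p = π/ω_d = π/67.8 = 0.0463 s.

t_p ≈ 0.0463 s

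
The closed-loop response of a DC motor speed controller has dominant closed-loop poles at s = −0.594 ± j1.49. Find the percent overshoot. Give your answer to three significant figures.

%OS ≈ 28.6%

With σ = 0.594, ω_d = 1.49: ω_n = √(σ²+ω_d²) = 1.60 rad/s, ζ = σ/ω_n = 0.370.
Overshoot: exp(−π·0.370/√(1−0.370²)) = 0.286, i.e. 28.6%.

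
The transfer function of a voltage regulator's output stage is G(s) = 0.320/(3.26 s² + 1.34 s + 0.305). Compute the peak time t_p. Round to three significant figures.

t_p ≈ 13.9 s

Dividing through by 3.26: denominator becomes s² + 0.4110 s + 0.09356.
So ω_n = √0.09356 = 0.306 rad/s and ζ = 0.4110/(2·0.306) = 0.672.
The damped frequency ω_d = ω_n√(1−ζ²) = 0.227 rad/s. t_p = π/ω_d = 13.9 s.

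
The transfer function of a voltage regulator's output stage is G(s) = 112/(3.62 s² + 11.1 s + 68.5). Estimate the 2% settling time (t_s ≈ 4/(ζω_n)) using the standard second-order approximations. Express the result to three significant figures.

t_s ≈ 2.61 s

Dividing through by 3.62: denominator becomes s² + 3.066 s + 18.92.
So ω_n = √18.92 = 4.35 rad/s and ζ = 3.066/(2·4.35) = 0.352.
t_s ≈ 4/(ζω_n) = 2.61 s.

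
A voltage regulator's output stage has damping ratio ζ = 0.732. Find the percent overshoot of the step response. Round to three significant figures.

%OS ≈ 3.42%

For an underdamped second-order system, %OS = 100·exp(−πζ/√(1−ζ²)).
πζ/√(1−ζ²) = π·0.732/√(1−0.536) = 3.375, so %OS = 100·e^(−3.375) = 3.42%.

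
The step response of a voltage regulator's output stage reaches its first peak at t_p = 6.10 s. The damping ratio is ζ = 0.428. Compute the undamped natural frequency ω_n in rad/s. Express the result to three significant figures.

ω_n ≈ 0.570 rad/s

Peak time t_p = π/ω_d, so ω_d = π/t_p = π/6.10 = 0.515 rad/s.
ω_n = ω_d/√(1−ζ²) = 0.515/√0.817 = 0.570 rad/s.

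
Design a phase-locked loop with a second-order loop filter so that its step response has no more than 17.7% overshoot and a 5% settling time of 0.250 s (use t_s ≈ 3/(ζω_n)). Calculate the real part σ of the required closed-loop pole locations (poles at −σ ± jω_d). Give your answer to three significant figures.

σ ≈ 12.0

The settling-time spec alone fixes σ = ζω_n = 3/t_s = 3/0.250 = 12.0.
(Overshoot then fixes ζ = 0.483 and hence ω_d = σ·√(1−ζ²)/ζ = 21.8 rad/s.)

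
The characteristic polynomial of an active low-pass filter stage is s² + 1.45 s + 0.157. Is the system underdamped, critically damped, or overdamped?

overdamped

a² − 4b = 1.5 > 0 (two distinct real roots); the system is overdamped.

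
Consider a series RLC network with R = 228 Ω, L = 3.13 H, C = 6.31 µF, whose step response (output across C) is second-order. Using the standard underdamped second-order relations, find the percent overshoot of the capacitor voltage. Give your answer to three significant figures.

%OS ≈ 59.7%

For a series RLC circuit (capacitor voltage as output), ω_n = 1/√(LC) = 1/√(3.13 H · 6.31 µF) = 225 rad/s.
ζ = (R/2)·√(C/L) = (228/2)·√(6.31 µF/3.13 H) = 0.162.
%OS = 100·exp(−πζ/√(1−ζ²)) = 59.7%.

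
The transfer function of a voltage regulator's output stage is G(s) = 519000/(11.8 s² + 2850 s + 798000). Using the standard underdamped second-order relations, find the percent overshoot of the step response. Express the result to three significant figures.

%OS ≈ 19.3%

Dividing through by 11.8: denominator becomes s² + 241.5 s + 67630.
So ω_n = √67630 = 260 rad/s and ζ = 241.5/(2·260) = 0.464.
%OS = 100·exp(−πζ/√(1−ζ²)) = 19.3%.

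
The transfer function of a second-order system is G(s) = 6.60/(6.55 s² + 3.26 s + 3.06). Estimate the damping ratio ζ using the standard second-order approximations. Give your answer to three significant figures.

ζ ≈ 0.364

Dividing through by 6.55: denominator becomes s² + 0.4977 s + 0.4672.
So ω_n = √0.4672 = 0.684 rad/s and ζ = 0.4977/(2·0.684) = 0.364.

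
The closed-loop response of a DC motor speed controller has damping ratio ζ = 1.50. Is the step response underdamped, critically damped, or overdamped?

Since ζ = 1.50 > 1, the system is overdamped.

overdamped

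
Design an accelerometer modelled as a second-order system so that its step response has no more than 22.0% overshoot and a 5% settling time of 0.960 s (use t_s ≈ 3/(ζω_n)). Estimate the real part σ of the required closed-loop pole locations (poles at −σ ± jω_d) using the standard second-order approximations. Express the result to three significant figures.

The settling-time spec alone fixes σ = ζω_n = 3/t_s = 3/0.960 = 3.13.
(Overshoot then fixes ζ = 0.434 and hence ω_d = σ·√(1−ζ²)/ζ = 6.48 rad/s.)

σ ≈ 3.13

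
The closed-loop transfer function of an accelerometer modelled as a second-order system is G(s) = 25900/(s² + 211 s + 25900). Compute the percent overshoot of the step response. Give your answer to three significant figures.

ω_n = √25900 = 161 rad/s; ζ = 211/(2·161) = 0.656.
%OS = 100 e^{−πζ/√(1−ζ²)} with ζ = 0.656 gives 6.54%.

%OS ≈ 6.54%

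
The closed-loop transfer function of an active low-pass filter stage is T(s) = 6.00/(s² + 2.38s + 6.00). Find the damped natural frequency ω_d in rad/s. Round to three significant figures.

Comparing the denominator to s² + 2ζω_n s + ω_n²: ω_n = √6.00 = 2.45 rad/s, and 2ζω_n = 2.38 so ζ = 2.38/(2·2.45) = 0.486.
ω_d = 2.45·√(1 − 0.486²) = 2.14 rad/s.

ω_d ≈ 2.14 rad/s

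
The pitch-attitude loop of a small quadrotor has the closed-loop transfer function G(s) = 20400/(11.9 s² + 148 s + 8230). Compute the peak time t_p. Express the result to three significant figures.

t_p ≈ 0.123 s

Dividing through by 11.9: denominator becomes s² + 12.44 s + 691.6.
So ω_n = √691.6 = 26.3 rad/s and ζ = 12.44/(2·26.3) = 0.236.
ω_d = 26.3·√(1 − 0.236²) = 25.6 rad/s. t_p = π/ω_d = 0.123 s.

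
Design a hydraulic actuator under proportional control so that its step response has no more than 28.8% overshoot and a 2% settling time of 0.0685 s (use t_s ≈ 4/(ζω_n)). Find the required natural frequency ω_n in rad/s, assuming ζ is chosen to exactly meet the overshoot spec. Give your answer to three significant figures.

ω_n ≈ 159 rad/s

Inverting the overshoot relation: ζ = |ln 0.288|/√(π² + ln²0.288) = 0.368.
From t_s ≈ 4/(ζω_n): ω_n = 4/(ζ·t_s) = 4/(0.368·0.0685) = 159 rad/s.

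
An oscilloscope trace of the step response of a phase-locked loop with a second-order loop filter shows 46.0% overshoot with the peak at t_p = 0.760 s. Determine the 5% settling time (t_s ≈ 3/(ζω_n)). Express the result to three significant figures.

t_s ≈ 2.94 s

The overshoot fixes ζ = −ln(OS)/√(π²+ln²(OS)) = 0.240.
From t_p = π/ω_d, ω_d = π/0.760 = 4.13 rad/s, so ω_n = ω_d/√(1−ζ²) = 4.26 rad/s.
t_s ≈ 3/(ζω_n) = 3/(0.240·4.26) = 2.94 s.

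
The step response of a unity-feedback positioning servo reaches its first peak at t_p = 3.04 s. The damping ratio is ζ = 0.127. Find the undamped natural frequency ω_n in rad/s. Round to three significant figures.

ω_n ≈ 1.04 rad/s

Peak time t_p = π/ω_d, so ω_d = π/t_p = π/3.04 = 1.03 rad/s.
ω_n = ω_d/√(1−ζ²) = 1.03/√0.984 = 1.04 rad/s.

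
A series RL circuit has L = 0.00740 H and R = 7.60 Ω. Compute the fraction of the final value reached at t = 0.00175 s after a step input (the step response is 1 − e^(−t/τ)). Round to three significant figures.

y/y_∞ ≈ 0.834

τ = L/R = 0.00740/7.60 = 0.000974 s.
y(t)/y_∞ = 1 − e^(−t/τ) = 1 − e^(−0.00175/0.000974) = 1 − e^(−1.80) = 0.834.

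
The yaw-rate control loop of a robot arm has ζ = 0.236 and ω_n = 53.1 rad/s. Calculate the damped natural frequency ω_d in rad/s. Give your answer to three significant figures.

ω_d ≈ 51.6 rad/s

ω_d = ω_n√(1−ζ²) = 53.1·√0.944 = 51.6 rad/s.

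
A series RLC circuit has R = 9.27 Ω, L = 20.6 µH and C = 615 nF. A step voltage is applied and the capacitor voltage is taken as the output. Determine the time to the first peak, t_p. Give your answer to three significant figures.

For a series RLC circuit (capacitor voltage as output), ω_n = 1/√(LC) = 1/√(20.6 µH · 615 nF) = 281000 rad/s.
ζ = (R/2)·√(C/L) = (9.27/2)·√(615 nF/20.6 µH) = 0.801.
The damped frequency ω_d = ω_n√(1−ζ²) = 168000 rad/s. t_p = π/ω_d = 0.0000187 s.

t_p ≈ 0.0000187 s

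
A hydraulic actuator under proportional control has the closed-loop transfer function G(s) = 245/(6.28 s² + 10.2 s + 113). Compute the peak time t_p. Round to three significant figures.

t_p ≈ 0.755 s

Dividing through by 6.28: denominator becomes s² + 1.624 s + 17.99.
So ω_n = √17.99 = 4.24 rad/s and ζ = 1.624/(2·4.24) = 0.191.
ω_d = ω_n√(1−ζ²) = 4.16 rad/s. t_p = π/ω_d = 0.755 s.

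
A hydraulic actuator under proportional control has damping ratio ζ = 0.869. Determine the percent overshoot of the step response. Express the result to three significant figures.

For an underdamped second-order system, %OS = 100·exp(−πζ/√(1−ζ²)).
πζ/√(1−ζ²) = π·0.869/√(1−0.755) = 5.517, so %OS = 100·e^(−5.517) = 0.402%.

%OS ≈ 0.402%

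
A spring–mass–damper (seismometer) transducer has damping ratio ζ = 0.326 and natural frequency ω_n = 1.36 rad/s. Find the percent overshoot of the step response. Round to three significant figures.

For an underdamped second-order system, %OS = 100·exp(−πζ/√(1−ζ²)).
πζ/√(1−ζ²) = π·0.326/√(1−0.106) = 1.083, so %OS = 100·e^(−1.083) = 33.8%.

%OS ≈ 33.8%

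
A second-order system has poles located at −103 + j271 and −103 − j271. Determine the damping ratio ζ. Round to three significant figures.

|pole| = ω_n = √(103² + 271²) = 290 rad/s; ζ = cos θ = σ/ω_n = 0.355.

ζ ≈ 0.355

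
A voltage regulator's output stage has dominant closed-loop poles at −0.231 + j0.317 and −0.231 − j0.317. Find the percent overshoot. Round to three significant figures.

With σ = 0.231, ω_d = 0.317: ω_n = √(σ²+ω_d²) = 0.392 rad/s, ζ = σ/ω_n = 0.589.
%OS = 100·exp(−πζ/√(1−ζ²)) = 10.1%.

%OS ≈ 10.1%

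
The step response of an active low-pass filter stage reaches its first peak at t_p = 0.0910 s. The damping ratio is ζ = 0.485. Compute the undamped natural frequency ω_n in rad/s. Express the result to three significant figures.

Peak time t_p = π/ω_d, so ω_d = π/t_p = π/0.0910 = 34.5 rad/s.
ω_n = ω_d/√(1−ζ²) = 34.5/√0.765 = 39.5 rad/s.

ω_n ≈ 39.5 rad/s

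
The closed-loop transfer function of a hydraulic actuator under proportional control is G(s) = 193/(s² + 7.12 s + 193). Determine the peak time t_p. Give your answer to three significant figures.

t_p ≈ 0.234 s

Matching coefficients with s² + 2ζω_n s + ω_n² gives ω_n² = 193 ⇒ ω_n = 13.9 rad/s, and ζ = 7.12/(2ω_n) = 0.256.
The damped frequency ω_d = ω_n√(1−ζ²) = 13.4 rad/s. Then t_p = π/ω_d = 0.234 s.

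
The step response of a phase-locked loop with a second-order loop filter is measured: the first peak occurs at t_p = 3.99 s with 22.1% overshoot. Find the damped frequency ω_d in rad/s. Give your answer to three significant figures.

ω_d ≈ 0.787 rad/s

t_p = π/ω_d, so ω_d = π/3.99 = 0.787 rad/s.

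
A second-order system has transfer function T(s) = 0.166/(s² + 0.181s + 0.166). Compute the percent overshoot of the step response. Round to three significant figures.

%OS ≈ 48.9%

Matching coefficients with s² + 2ζω_n s + ω_n² gives ω_n² = 0.166 ⇒ ω_n = 0.407 rad/s, and ζ = 0.181/(2ω_n) = 0.222.
Overshoot: exp(−π·0.222/√(1−0.222²)) = 0.489, i.e. 48.9%.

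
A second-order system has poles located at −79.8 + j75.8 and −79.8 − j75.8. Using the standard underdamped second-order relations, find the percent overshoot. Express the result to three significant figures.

%OS ≈ 3.66%

The poles are at −σ ± jω_d with σ = 79.8 and ω_d = 75.8, so ω_n = √(σ²+ω_d²) = 110 rad/s and ζ = σ/ω_n = 0.725.
%OS = 100·exp(−πζ/√(1−ζ²)) = 3.66%.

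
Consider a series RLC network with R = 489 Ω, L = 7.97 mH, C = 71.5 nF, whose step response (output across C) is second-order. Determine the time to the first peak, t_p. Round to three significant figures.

t_p ≈ 0.000110 s

For a series RLC circuit (capacitor voltage as output), ω_n = 1/√(LC) = 1/√(7.97 mH · 71.5 nF) = 41900 rad/s.
ζ = (R/2)·√(C/L) = (489/2)·√(71.5 nF/7.97 mH) = 0.732.
The damped frequency ω_d = ω_n√(1−ζ²) = 28500 rad/s. t_p = π/ω_d = 0.000110 s.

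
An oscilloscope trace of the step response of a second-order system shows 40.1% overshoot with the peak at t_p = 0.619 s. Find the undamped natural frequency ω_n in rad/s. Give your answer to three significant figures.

From the overshoot, ζ = −ln(OS)/√(π²+ln²(OS)) = 0.279.
From t_p = π/ω_d, ω_d = π/0.619 = 5.08 rad/s, so ω_n = ω_d/√(1−ζ²) = 5.29 rad/s.

ω_n ≈ 5.29 rad/s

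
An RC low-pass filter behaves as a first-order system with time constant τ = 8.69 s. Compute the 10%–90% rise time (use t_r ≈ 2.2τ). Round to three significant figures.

t_r ≈ 19.1 s

t_r ≈ 2.2τ = 19.1 s.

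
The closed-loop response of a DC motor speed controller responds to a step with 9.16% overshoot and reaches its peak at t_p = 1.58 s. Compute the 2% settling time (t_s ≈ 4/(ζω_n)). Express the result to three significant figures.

ζ from %OS: ζ = |ln 0.0916|/√(π²+ln²0.0916) = 0.606.
t_p = π/ω_d ⇒ ω_d = 1.99 rad/s; then ω_n = ω_d/√(1−ζ²) = 2.50 rad/s.
t_s ≈ 4/(ζω_n) = 4/(0.606·2.50) = 2.64 s.

t_s ≈ 2.64 s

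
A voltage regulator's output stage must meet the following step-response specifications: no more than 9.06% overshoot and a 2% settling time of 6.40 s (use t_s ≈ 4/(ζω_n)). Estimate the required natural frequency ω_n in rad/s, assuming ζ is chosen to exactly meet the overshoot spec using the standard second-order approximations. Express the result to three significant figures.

ω_n ≈ 1.03 rad/s

ζ = −ln(OS)/√(π² + (ln OS)²). With OS = 0.0906, ln OS = −2.401 and ζ = 2.401/3.954 = 0.607.
From t_s ≈ 4/(ζω_n): ω_n = 4/(ζ·t_s) = 4/(0.607·6.40) = 1.03 rad/s.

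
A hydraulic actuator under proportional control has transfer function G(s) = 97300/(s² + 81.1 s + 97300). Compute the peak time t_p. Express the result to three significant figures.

Matching coefficients with s² + 2ζω_n s + ω_n² gives ω_n² = 97300 ⇒ ω_n = 312 rad/s, and ζ = 81.1/(2ω_n) = 0.130.
The damped frequency ω_d = ω_n√(1−ζ²) = 309 rad/s. Then t_p = π/ω_d = 0.0102 s.

t_p ≈ 0.0102 s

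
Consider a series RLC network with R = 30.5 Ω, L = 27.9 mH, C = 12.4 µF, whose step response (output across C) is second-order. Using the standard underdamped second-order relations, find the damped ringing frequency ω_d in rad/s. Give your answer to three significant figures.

ω_d ≈ 1610 rad/s

For a series RLC circuit (capacitor voltage as output), ω_n = 1/√(LC) = 1/√(27.9 mH · 12.4 µF) = 1700 rad/s.
ζ = (R/2)·√(C/L) = (30.5/2)·√(12.4 µF/27.9 mH) = 0.321.
The damped frequency ω_d = ω_n√(1−ζ²) = 1610 rad/s.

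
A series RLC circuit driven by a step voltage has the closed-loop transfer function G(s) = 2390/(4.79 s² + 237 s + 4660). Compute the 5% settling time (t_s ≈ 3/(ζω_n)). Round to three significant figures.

t_s ≈ 0.121 s

Dividing through by 4.79: denominator becomes s² + 49.48 s + 972.9.
So ω_n = √972.9 = 31.2 rad/s and ζ = 49.48/(2·31.2) = 0.793.
t_s ≈ 3/(ζω_n) = 0.121 s.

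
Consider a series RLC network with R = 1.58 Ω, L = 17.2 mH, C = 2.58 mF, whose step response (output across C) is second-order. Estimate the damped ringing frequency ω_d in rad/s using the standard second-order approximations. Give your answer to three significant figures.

For a series RLC circuit (capacitor voltage as output), ω_n = 1/√(LC) = 1/√(17.2 mH · 2.58 mF) = 150 rad/s.
ζ = (R/2)·√(C/L) = (1.58/2)·√(2.58 mF/17.2 mH) = 0.306.
The damped frequency ω_d = ω_n√(1−ζ²) = 143 rad/s.

ω_d ≈ 143 rad/s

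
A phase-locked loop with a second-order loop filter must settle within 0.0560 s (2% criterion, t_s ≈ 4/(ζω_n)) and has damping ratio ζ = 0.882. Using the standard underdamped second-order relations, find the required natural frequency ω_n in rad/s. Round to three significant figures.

Rearranging t_s ≈ 4/(ζω_n) gives ω_n = 4/(ζ·t_s) = 4/(0.882 × 0.0560) = 81.0 rad/s.

ω_n ≈ 81.0 rad/s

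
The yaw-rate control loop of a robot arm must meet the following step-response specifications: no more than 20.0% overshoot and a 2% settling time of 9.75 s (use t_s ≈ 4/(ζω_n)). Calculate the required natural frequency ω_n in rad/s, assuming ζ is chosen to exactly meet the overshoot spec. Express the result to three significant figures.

ω_n ≈ 0.900 rad/s

From %OS = 100·exp(−πζ/√(1−ζ²)), invert to get ζ = −ln(OS)/√(π² + ln²(OS)) with OS = 0.200.
−ln 0.200 = 1.609, so ζ = 1.609/√(π² + 2.590) = 0.456.
From t_s ≈ 4/(ζω_n): ω_n = 4/(ζ·t_s) = 4/(0.456·9.75) = 0.900 rad/s.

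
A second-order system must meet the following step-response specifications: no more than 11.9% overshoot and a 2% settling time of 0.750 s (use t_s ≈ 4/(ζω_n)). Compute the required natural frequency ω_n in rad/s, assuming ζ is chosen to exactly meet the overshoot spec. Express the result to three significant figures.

From %OS = 100·exp(−πζ/√(1−ζ²)), invert to get ζ = −ln(OS)/√(π² + ln²(OS)) with OS = 0.119.
−ln 0.119 = 2.129, so ζ = 2.129/√(π² + 4.531) = 0.561.
From t_s ≈ 4/(ζω_n): ω_n = 4/(ζ·t_s) = 4/(0.561·0.750) = 9.51 rad/s.

ω_n ≈ 9.51 rad/s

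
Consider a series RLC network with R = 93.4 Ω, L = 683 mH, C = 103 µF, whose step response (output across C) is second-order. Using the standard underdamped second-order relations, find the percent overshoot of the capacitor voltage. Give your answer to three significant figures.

%OS ≈ 11.1%

For a series RLC circuit (capacitor voltage as output), ω_n = 1/√(LC) = 1/√(683 mH · 103 µF) = 119 rad/s.
ζ = (R/2)·√(C/L) = (93.4/2)·√(103 µF/683 mH) = 0.573.
%OS = 100·exp(−πζ/√(1−ζ²)) = 11.1%.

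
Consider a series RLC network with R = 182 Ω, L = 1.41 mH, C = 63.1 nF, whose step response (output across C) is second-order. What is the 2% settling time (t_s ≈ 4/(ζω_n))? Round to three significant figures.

t_s ≈ 0.0000620 s

For a series RLC circuit (capacitor voltage as output), ω_n = 1/√(LC) = 1/√(1.41 mH · 63.1 nF) = 106000 rad/s.
ζ = (R/2)·√(C/L) = (182/2)·√(63.1 nF/1.41 mH) = 0.609.
t_s ≈ 4/(ζω_n) = 0.0000620 s.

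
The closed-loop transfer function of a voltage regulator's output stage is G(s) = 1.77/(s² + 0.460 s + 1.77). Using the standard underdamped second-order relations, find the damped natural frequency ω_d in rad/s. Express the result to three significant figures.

ω_d ≈ 1.31 rad/s

ω_n = √1.77 = 1.33 rad/s; ζ = 0.460/(2·1.33) = 0.173.
ω_d = ω_n√(1−ζ²) = 1.31 rad/s.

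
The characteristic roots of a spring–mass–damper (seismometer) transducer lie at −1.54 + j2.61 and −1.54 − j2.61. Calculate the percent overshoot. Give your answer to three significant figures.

The poles are at −σ ± jω_d with σ = 1.54 and ω_d = 2.61, so ω_n = √(σ²+ω_d²) = 3.03 rad/s and ζ = σ/ω_n = 0.508.
Overshoot: exp(−π·0.508/√(1−0.508²)) = 0.157, i.e. 15.7%.

%OS ≈ 15.7%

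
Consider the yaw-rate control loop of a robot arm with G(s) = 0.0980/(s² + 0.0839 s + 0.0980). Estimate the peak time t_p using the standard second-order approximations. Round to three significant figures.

ω_n = √0.0980 = 0.313 rad/s; ζ = 0.0839/(2·0.313) = 0.134.
ω_d = ω_n√(1−ζ²) = 0.310 rad/s. Then t_p = π/ω_d = 10.1 s.

t_p ≈ 10.1 s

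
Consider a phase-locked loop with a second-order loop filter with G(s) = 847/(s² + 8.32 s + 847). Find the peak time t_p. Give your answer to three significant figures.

ω_n = √847 = 29.1 rad/s; ζ = 8.32/(2·29.1) = 0.143.
The damped frequency ω_d = ω_n√(1−ζ²) = 28.8 rad/s. Then t_p = π/ω_d = 0.109 s.

t_p ≈ 0.109 s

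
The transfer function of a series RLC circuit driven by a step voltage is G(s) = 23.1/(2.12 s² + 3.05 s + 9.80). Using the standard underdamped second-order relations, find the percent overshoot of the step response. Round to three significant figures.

%OS ≈ 32.8%

Dividing through by 2.12: denominator becomes s² + 1.439 s + 4.623.
So ω_n = √4.623 = 2.15 rad/s and ζ = 1.439/(2·2.15) = 0.335.
Overshoot: exp(−π·0.335/√(1−0.335²)) = 0.328, i.e. 32.8%.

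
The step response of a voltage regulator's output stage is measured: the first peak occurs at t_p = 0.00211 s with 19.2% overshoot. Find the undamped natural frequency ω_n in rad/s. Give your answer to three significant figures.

ω_n ≈ 1680 rad/s

From the overshoot, ζ = −ln(OS)/√(π²+ln²(OS)) = 0.465.
t_p = π/ω_d ⇒ ω_d = 1490 rad/s; then ω_n = ω_d/√(1−ζ²) = 1680 rad/s.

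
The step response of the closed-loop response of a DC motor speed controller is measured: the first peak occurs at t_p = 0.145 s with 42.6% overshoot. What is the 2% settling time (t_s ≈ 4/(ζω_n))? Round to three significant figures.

t_s ≈ 0.680 s

The overshoot fixes ζ = −ln(OS)/√(π²+ln²(OS)) = 0.262.
From t_p = π/ω_d, ω_d = π/0.145 = 21.7 rad/s, so ω_n = ω_d/√(1−ζ²) = 22.5 rad/s.
t_s ≈ 4/(ζω_n) = 4/(0.262·22.5) = 0.680 s.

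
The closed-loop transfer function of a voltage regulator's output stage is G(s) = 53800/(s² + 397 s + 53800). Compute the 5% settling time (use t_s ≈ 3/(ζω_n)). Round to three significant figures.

t_s ≈ 0.0151 s

ω_n = √53800 = 232 rad/s; ζ = 397/(2·232) = 0.856.
t_s ≈ 3/(ζω_n) = 3/(0.856·232) = 0.0151 s.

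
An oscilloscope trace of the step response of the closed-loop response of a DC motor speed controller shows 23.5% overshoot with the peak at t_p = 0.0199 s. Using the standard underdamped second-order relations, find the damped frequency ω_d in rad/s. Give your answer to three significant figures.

t_p = π/ω_d, so ω_d = π/0.0199 = 158 rad/s.

ω_d ≈ 158 rad/s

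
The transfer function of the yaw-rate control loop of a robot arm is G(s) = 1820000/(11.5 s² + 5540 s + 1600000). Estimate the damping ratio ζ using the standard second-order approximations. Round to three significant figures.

Dividing through by 11.5: denominator becomes s² + 481.7 s + 139100.
So ω_n = √139100 = 373 rad/s and ζ = 481.7/(2·373) = 0.646.

ζ ≈ 0.646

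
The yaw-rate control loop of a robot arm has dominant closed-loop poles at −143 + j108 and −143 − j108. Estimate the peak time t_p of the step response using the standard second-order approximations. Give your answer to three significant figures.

t_p ≈ 0.0291 s

t_p = π/ω_d with ω_d = 108 (the imaginary part), so t_p = 0.0291 s.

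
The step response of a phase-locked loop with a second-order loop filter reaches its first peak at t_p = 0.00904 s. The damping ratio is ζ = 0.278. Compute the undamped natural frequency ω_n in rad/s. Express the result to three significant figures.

ω_n ≈ 362 rad/s

Peak time t_p = π/ω_d, so ω_d = π/t_p = π/0.00904 = 348 rad/s.
ω_n = ω_d/√(1−ζ²) = 348/√0.923 = 362 rad/s.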